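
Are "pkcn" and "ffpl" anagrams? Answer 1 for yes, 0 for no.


Strings: "pkcn", "ffpl"
Sorted first:  cknp
Sorted second: fflp
Differ at position 0: 'c' vs 'f' => not anagrams

0


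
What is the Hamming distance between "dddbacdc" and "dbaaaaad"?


Comparing "dddbacdc" and "dbaaaaad" position by position:
  Position 0: 'd' vs 'd' => same
  Position 1: 'd' vs 'b' => differ
  Position 2: 'd' vs 'a' => differ
  Position 3: 'b' vs 'a' => differ
  Position 4: 'a' vs 'a' => same
  Position 5: 'c' vs 'a' => differ
  Position 6: 'd' vs 'a' => differ
  Position 7: 'c' vs 'd' => differ
Total differences (Hamming distance): 6

6


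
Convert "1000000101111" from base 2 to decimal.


Input: "1000000101111" in base 2
Positional expansion:
  Digit '1' (value 1) x 2^12 = 4096
  Digit '0' (value 0) x 2^11 = 0
  Digit '0' (value 0) x 2^10 = 0
  Digit '0' (value 0) x 2^9 = 0
  Digit '0' (value 0) x 2^8 = 0
  Digit '0' (value 0) x 2^7 = 0
  Digit '0' (value 0) x 2^6 = 0
  Digit '1' (value 1) x 2^5 = 32
  Digit '0' (value 0) x 2^4 = 0
  Digit '1' (value 1) x 2^3 = 8
  Digit '1' (value 1) x 2^2 = 4
  Digit '1' (value 1) x 2^1 = 2
  Digit '1' (value 1) x 2^0 = 1
Sum = 4143

4143


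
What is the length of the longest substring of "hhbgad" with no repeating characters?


Input: "hhbgad"
Sliding window (track last position of each char):
  Position 0 ('h'): window [0,0] length 1 -- new best
  Position 1 ('h'): repeat (last at 0), move window start to 1
  Position 1 ('h'): window [1,1] length 1
  Position 2 ('b'): window [1,2] length 2 -- new best
  Position 3 ('g'): window [1,3] length 3 -- new best
  Position 4 ('a'): window [1,4] length 4 -- new best
  Position 5 ('d'): window [1,5] length 5 -- new best
Longest substring with no repeats: "hbgad" with length 5

5


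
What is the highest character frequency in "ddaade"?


Input: ddaade
Character counts:
  'a': 2
  'd': 3
  'e': 1
Maximum frequency: 3

3


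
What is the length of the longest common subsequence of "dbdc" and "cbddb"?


LCS of "dbdc" and "cbddb"
DP table:
           c    b    d    d    b
      0    0    0    0    0    0
  d   0    0    0    1    1    1
  b   0    0    1    1    1    2
  d   0    0    1    2    2    2
  c   0    1    1    2    2    2
LCS length = dp[4][5] = 2

2


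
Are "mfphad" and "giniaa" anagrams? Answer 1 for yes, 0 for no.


Strings: "mfphad", "giniaa"
Sorted first:  adfhmp
Sorted second: aagiin
Differ at position 1: 'd' vs 'a' => not anagrams

0


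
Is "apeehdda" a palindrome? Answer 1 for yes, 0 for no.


Input: apeehdda
Reversed: addheepa
  Compare pos 0 ('a') with pos 7 ('a'): match
  Compare pos 1 ('p') with pos 6 ('d'): MISMATCH
  Compare pos 2 ('e') with pos 5 ('d'): MISMATCH
  Compare pos 3 ('e') with pos 4 ('h'): MISMATCH
Result: not a palindrome

0


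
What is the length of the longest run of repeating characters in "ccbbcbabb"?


Input: "ccbbcbabb"
Scanning for longest run:
  Position 1 ('c'): continues run of 'c', length=2
  Position 2 ('b'): new char, reset run to 1
  Position 3 ('b'): continues run of 'b', length=2
  Position 4 ('c'): new char, reset run to 1
  Position 5 ('b'): new char, reset run to 1
  Position 6 ('a'): new char, reset run to 1
  Position 7 ('b'): new char, reset run to 1
  Position 8 ('b'): continues run of 'b', length=2
Longest run: 'c' with length 2

2


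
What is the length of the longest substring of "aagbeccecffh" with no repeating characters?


Input: "aagbeccecffh"
Sliding window (track last position of each char):
  Position 0 ('a'): window [0,0] length 1 -- new best
  Position 1 ('a'): repeat (last at 0), move window start to 1
  Position 1 ('a'): window [1,1] length 1
  Position 2 ('g'): window [1,2] length 2 -- new best
  Position 3 ('b'): window [1,3] length 3 -- new best
  Position 4 ('e'): window [1,4] length 4 -- new best
  Position 5 ('c'): window [1,5] length 5 -- new best
  Position 6 ('c'): repeat (last at 5), move window start to 6
  Position 6 ('c'): window [6,6] length 1
  Position 7 ('e'): window [6,7] length 2
  Position 8 ('c'): repeat (last at 6), move window start to 7
  Position 8 ('c'): window [7,8] length 2
  Position 9 ('f'): window [7,9] length 3
  Position 10 ('f'): repeat (last at 9), move window start to 10
  Position 10 ('f'): window [10,10] length 1
  Position 11 ('h'): window [10,11] length 2
Longest substring with no repeats: "agbec" with length 5

5


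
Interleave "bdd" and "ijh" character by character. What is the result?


Interleaving "bdd" and "ijh":
  Position 0: 'b' from first, 'i' from second => "bi"
  Position 1: 'd' from first, 'j' from second => "dj"
  Position 2: 'd' from first, 'h' from second => "dh"
Result: bidjdh

bidjdh


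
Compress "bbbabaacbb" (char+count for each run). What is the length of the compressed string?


Input: bbbabaacbb
Runs:
  'b' x 3 => "b3"
  'a' x 1 => "a1"
  'b' x 1 => "b1"
  'a' x 2 => "a2"
  'c' x 1 => "c1"
  'b' x 2 => "b2"
Compressed: "b3a1b1a2c1b2"
Compressed length: 12

12


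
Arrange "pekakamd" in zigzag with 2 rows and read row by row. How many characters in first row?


Zigzag "pekakamd" into 2 rows:
Placing characters:
  'p' => row 0
  'e' => row 1
  'k' => row 0
  'a' => row 1
  'k' => row 0
  'a' => row 1
  'm' => row 0
  'd' => row 1
Rows:
  Row 0: "pkkm"
  Row 1: "eaad"
First row length: 4

4


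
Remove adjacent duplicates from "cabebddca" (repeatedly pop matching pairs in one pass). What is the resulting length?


Input: cabebddca
Stack-based adjacent duplicate removal:
  Read 'c': push. Stack: c
  Read 'a': push. Stack: ca
  Read 'b': push. Stack: cab
  Read 'e': push. Stack: cabe
  Read 'b': push. Stack: cabeb
  Read 'd': push. Stack: cabebd
  Read 'd': matches stack top 'd' => pop. Stack: cabeb
  Read 'c': push. Stack: cabebc
  Read 'a': push. Stack: cabebca
Final stack: "cabebca" (length 7)

7


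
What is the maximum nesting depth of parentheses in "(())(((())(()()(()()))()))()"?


Input: "(())(((())(()()(()()))()))()"
Tracking depth:
  Position 0 '(': depth becomes 1
  Position 1 '(': depth becomes 2
  Position 2 ')': depth becomes 1
  Position 3 ')': depth becomes 0
  Position 4 '(': depth becomes 1
  Position 5 '(': depth becomes 2
  Position 6 '(': depth becomes 3
  Position 7 '(': depth becomes 4
  Position 8 ')': depth becomes 3
  Position 9 ')': depth becomes 2
  Position 10 '(': depth becomes 3
  Position 11 '(': depth becomes 4
  Position 12 ')': depth becomes 3
  Position 13 '(': depth becomes 4
  Position 14 ')': depth becomes 3
  Position 15 '(': depth becomes 4
  Position 16 '(': depth becomes 5
  Position 17 ')': depth becomes 4
  Position 18 '(': depth becomes 5
  Position 19 ')': depth becomes 4
  Position 20 ')': depth becomes 3
  Position 21 ')': depth becomes 2
  Position 22 '(': depth becomes 3
  Position 23 ')': depth becomes 2
  Position 24 ')': depth becomes 1
  Position 25 ')': depth becomes 0
  Position 26 '(': depth becomes 1
  Position 27 ')': depth becomes 0
Maximum depth reached: 5

5


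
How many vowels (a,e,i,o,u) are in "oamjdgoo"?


Input: oamjdgoo
Checking each character:
  'o' at position 0: vowel (running total: 1)
  'a' at position 1: vowel (running total: 2)
  'm' at position 2: consonant
  'j' at position 3: consonant
  'd' at position 4: consonant
  'g' at position 5: consonant
  'o' at position 6: vowel (running total: 3)
  'o' at position 7: vowel (running total: 4)
Total vowels: 4

4


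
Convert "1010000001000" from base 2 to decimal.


Input: "1010000001000" in base 2
Positional expansion:
  Digit '1' (value 1) x 2^12 = 4096
  Digit '0' (value 0) x 2^11 = 0
  Digit '1' (value 1) x 2^10 = 1024
  Digit '0' (value 0) x 2^9 = 0
  Digit '0' (value 0) x 2^8 = 0
  Digit '0' (value 0) x 2^7 = 0
  Digit '0' (value 0) x 2^6 = 0
  Digit '0' (value 0) x 2^5 = 0
  Digit '0' (value 0) x 2^4 = 0
  Digit '1' (value 1) x 2^3 = 8
  Digit '0' (value 0) x 2^2 = 0
  Digit '0' (value 0) x 2^1 = 0
  Digit '0' (value 0) x 2^0 = 0
Sum = 5128

5128


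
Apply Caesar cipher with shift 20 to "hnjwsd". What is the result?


Caesar cipher: shift "hnjwsd" by 20
  'h' (pos 7) + 20 = pos 1 = 'b'
  'n' (pos 13) + 20 = pos 7 = 'h'
  'j' (pos 9) + 20 = pos 3 = 'd'
  'w' (pos 22) + 20 = pos 16 = 'q'
  's' (pos 18) + 20 = pos 12 = 'm'
  'd' (pos 3) + 20 = pos 23 = 'x'
Result: bhdqmx

bhdqmx


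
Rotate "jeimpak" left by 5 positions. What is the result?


Input: "jeimpak", rotate left by 5
First 5 characters: "jeimp"
Remaining characters: "ak"
Concatenate remaining + first: "ak" + "jeimp" = "akjeimp"

akjeimp


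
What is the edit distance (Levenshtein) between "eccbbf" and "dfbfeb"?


Computing edit distance: "eccbbf" -> "dfbfeb"
DP table:
           d    f    b    f    e    b
      0    1    2    3    4    5    6
  e   1    1    2    3    4    4    5
  c   2    2    2    3    4    5    5
  c   3    3    3    3    4    5    6
  b   4    4    4    3    4    5    5
  b   5    5    5    4    4    5    5
  f   6    6    5    5    4    5    6
Edit distance = dp[6][6] = 6

6


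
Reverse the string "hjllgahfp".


Input: hjllgahfp
Reading characters right to left:
  Position 8: 'p'
  Position 7: 'f'
  Position 6: 'h'
  Position 5: 'a'
  Position 4: 'g'
  Position 3: 'l'
  Position 2: 'l'
  Position 1: 'j'
  Position 0: 'h'
Reversed: pfhaglljh

pfhaglljh


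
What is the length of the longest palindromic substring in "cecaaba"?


Input: "cecaaba"
Checking substrings for palindromes:
  [0:3] "cec" (len 3) => palindrome
  [4:7] "aba" (len 3) => palindrome
  [3:5] "aa" (len 2) => palindrome
Longest palindromic substring: "cec" with length 3

3


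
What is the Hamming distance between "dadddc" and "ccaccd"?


Comparing "dadddc" and "ccaccd" position by position:
  Position 0: 'd' vs 'c' => differ
  Position 1: 'a' vs 'c' => differ
  Position 2: 'd' vs 'a' => differ
  Position 3: 'd' vs 'c' => differ
  Position 4: 'd' vs 'c' => differ
  Position 5: 'c' vs 'd' => differ
Total differences (Hamming distance): 6

6


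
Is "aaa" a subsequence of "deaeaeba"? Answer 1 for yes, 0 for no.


Check if "aaa" is a subsequence of "deaeaeba"
Greedy scan:
  Position 0 ('d'): no match needed
  Position 1 ('e'): no match needed
  Position 2 ('a'): matches sub[0] = 'a'
  Position 3 ('e'): no match needed
  Position 4 ('a'): matches sub[1] = 'a'
  Position 5 ('e'): no match needed
  Position 6 ('b'): no match needed
  Position 7 ('a'): matches sub[2] = 'a'
All 3 characters matched => is a subsequence

1


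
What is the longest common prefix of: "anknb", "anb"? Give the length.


Words: anknb, anb
  Position 0: all 'a' => match
  Position 1: all 'n' => match
  Position 2: ('k', 'b') => mismatch, stop
LCP = "an" (length 2)

2


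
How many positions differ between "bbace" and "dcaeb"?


Comparing "bbace" and "dcaeb" position by position:
  Position 0: 'b' vs 'd' => DIFFER
  Position 1: 'b' vs 'c' => DIFFER
  Position 2: 'a' vs 'a' => same
  Position 3: 'c' vs 'e' => DIFFER
  Position 4: 'e' vs 'b' => DIFFER
Positions that differ: 4

4


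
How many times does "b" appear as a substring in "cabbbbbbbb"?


Searching for "b" in "cabbbbbbbb"
Scanning each position:
  Position 0: "c" => no
  Position 1: "a" => no
  Position 2: "b" => MATCH
  Position 3: "b" => MATCH
  Position 4: "b" => MATCH
  Position 5: "b" => MATCH
  Position 6: "b" => MATCH
  Position 7: "b" => MATCH
  Position 8: "b" => MATCH
  Position 9: "b" => MATCH
Total occurrences: 8

8


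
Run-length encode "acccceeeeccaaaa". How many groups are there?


Input: acccceeeeccaaaa
Scanning for consecutive runs:
  Group 1: 'a' x 1 (positions 0-0)
  Group 2: 'c' x 4 (positions 1-4)
  Group 3: 'e' x 4 (positions 5-8)
  Group 4: 'c' x 2 (positions 9-10)
  Group 5: 'a' x 4 (positions 11-14)
Total groups: 5

5


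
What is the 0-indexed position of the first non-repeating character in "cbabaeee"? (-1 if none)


Input: cbabaeee
Character frequencies:
  'a': 2
  'b': 2
  'c': 1
  'e': 3
Scanning left to right for freq == 1:
  Position 0 ('c'): unique! => answer = 0

0


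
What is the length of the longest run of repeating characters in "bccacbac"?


Input: "bccacbac"
Scanning for longest run:
  Position 1 ('c'): new char, reset run to 1
  Position 2 ('c'): continues run of 'c', length=2
  Position 3 ('a'): new char, reset run to 1
  Position 4 ('c'): new char, reset run to 1
  Position 5 ('b'): new char, reset run to 1
  Position 6 ('a'): new char, reset run to 1
  Position 7 ('c'): new char, reset run to 1
Longest run: 'c' with length 2

2


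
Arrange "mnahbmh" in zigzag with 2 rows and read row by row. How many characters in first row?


Zigzag "mnahbmh" into 2 rows:
Placing characters:
  'm' => row 0
  'n' => row 1
  'a' => row 0
  'h' => row 1
  'b' => row 0
  'm' => row 1
  'h' => row 0
Rows:
  Row 0: "mabh"
  Row 1: "nhm"
First row length: 4

4


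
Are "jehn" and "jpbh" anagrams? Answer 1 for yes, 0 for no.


Strings: "jehn", "jpbh"
Sorted first:  ehjn
Sorted second: bhjp
Differ at position 0: 'e' vs 'b' => not anagrams

0


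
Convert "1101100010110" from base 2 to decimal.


Input: "1101100010110" in base 2
Positional expansion:
  Digit '1' (value 1) x 2^12 = 4096
  Digit '1' (value 1) x 2^11 = 2048
  Digit '0' (value 0) x 2^10 = 0
  Digit '1' (value 1) x 2^9 = 512
  Digit '1' (value 1) x 2^8 = 256
  Digit '0' (value 0) x 2^7 = 0
  Digit '0' (value 0) x 2^6 = 0
  Digit '0' (value 0) x 2^5 = 0
  Digit '1' (value 1) x 2^4 = 16
  Digit '0' (value 0) x 2^3 = 0
  Digit '1' (value 1) x 2^2 = 4
  Digit '1' (value 1) x 2^1 = 2
  Digit '0' (value 0) x 2^0 = 0
Sum = 6934

6934


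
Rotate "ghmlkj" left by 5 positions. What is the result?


Input: "ghmlkj", rotate left by 5
First 5 characters: "ghmlk"
Remaining characters: "j"
Concatenate remaining + first: "j" + "ghmlk" = "jghmlk"

jghmlk


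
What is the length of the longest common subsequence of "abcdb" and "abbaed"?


LCS of "abcdb" and "abbaed"
DP table:
           a    b    b    a    e    d
      0    0    0    0    0    0    0
  a   0    1    1    1    1    1    1
  b   0    1    2    2    2    2    2
  c   0    1    2    2    2    2    2
  d   0    1    2    2    2    2    3
  b   0    1    2    3    3    3    3
LCS length = dp[5][6] = 3

3


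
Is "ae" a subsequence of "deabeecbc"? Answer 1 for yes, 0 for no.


Check if "ae" is a subsequence of "deabeecbc"
Greedy scan:
  Position 0 ('d'): no match needed
  Position 1 ('e'): no match needed
  Position 2 ('a'): matches sub[0] = 'a'
  Position 3 ('b'): no match needed
  Position 4 ('e'): matches sub[1] = 'e'
  Position 5 ('e'): no match needed
  Position 6 ('c'): no match needed
  Position 7 ('b'): no match needed
  Position 8 ('c'): no match needed
All 2 characters matched => is a subsequence

1


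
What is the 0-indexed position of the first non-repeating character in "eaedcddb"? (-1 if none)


Input: eaedcddb
Character frequencies:
  'a': 1
  'b': 1
  'c': 1
  'd': 3
  'e': 2
Scanning left to right for freq == 1:
  Position 0 ('e'): freq=2, skip
  Position 1 ('a'): unique! => answer = 1

1


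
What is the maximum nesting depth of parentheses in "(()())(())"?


Input: "(()())(())"
Tracking depth:
  Position 0 '(': depth becomes 1
  Position 1 '(': depth becomes 2
  Position 2 ')': depth becomes 1
  Position 3 '(': depth becomes 2
  Position 4 ')': depth becomes 1
  Position 5 ')': depth becomes 0
  Position 6 '(': depth becomes 1
  Position 7 '(': depth becomes 2
  Position 8 ')': depth becomes 1
  Position 9 ')': depth becomes 0
Maximum depth reached: 2

2


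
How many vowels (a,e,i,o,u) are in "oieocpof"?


Input: oieocpof
Checking each character:
  'o' at position 0: vowel (running total: 1)
  'i' at position 1: vowel (running total: 2)
  'e' at position 2: vowel (running total: 3)
  'o' at position 3: vowel (running total: 4)
  'c' at position 4: consonant
  'p' at position 5: consonant
  'o' at position 6: vowel (running total: 5)
  'f' at position 7: consonant
Total vowels: 5

5


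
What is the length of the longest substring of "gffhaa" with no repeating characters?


Input: "gffhaa"
Sliding window (track last position of each char):
  Position 0 ('g'): window [0,0] length 1 -- new best
  Position 1 ('f'): window [0,1] length 2 -- new best
  Position 2 ('f'): repeat (last at 1), move window start to 2
  Position 2 ('f'): window [2,2] length 1
  Position 3 ('h'): window [2,3] length 2
  Position 4 ('a'): window [2,4] length 3 -- new best
  Position 5 ('a'): repeat (last at 4), move window start to 5
  Position 5 ('a'): window [5,5] length 1
Longest substring with no repeats: "fha" with length 3

3


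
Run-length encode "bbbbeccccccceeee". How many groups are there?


Input: bbbbeccccccceeee
Scanning for consecutive runs:
  Group 1: 'b' x 4 (positions 0-3)
  Group 2: 'e' x 1 (positions 4-4)
  Group 3: 'c' x 7 (positions 5-11)
  Group 4: 'e' x 4 (positions 12-15)
Total groups: 4

4


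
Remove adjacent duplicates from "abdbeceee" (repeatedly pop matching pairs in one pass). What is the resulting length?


Input: abdbeceee
Stack-based adjacent duplicate removal:
  Read 'a': push. Stack: a
  Read 'b': push. Stack: ab
  Read 'd': push. Stack: abd
  Read 'b': push. Stack: abdb
  Read 'e': push. Stack: abdbe
  Read 'c': push. Stack: abdbec
  Read 'e': push. Stack: abdbece
  Read 'e': matches stack top 'e' => pop. Stack: abdbec
  Read 'e': push. Stack: abdbece
Final stack: "abdbece" (length 7)

7


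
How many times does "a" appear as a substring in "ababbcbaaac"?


Searching for "a" in "ababbcbaaac"
Scanning each position:
  Position 0: "a" => MATCH
  Position 1: "b" => no
  Position 2: "a" => MATCH
  Position 3: "b" => no
  Position 4: "b" => no
  Position 5: "c" => no
  Position 6: "b" => no
  Position 7: "a" => MATCH
  Position 8: "a" => MATCH
  Position 9: "a" => MATCH
  Position 10: "c" => no
Total occurrences: 5

5


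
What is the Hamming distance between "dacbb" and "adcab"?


Comparing "dacbb" and "adcab" position by position:
  Position 0: 'd' vs 'a' => differ
  Position 1: 'a' vs 'd' => differ
  Position 2: 'c' vs 'c' => same
  Position 3: 'b' vs 'a' => differ
  Position 4: 'b' vs 'b' => same
Total differences (Hamming distance): 3

3


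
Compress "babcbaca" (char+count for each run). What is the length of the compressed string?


Input: babcbaca
Runs:
  'b' x 1 => "b1"
  'a' x 1 => "a1"
  'b' x 1 => "b1"
  'c' x 1 => "c1"
  'b' x 1 => "b1"
  'a' x 1 => "a1"
  'c' x 1 => "c1"
  'a' x 1 => "a1"
Compressed: "b1a1b1c1b1a1c1a1"
Compressed length: 16

16


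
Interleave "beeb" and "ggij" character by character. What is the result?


Interleaving "beeb" and "ggij":
  Position 0: 'b' from first, 'g' from second => "bg"
  Position 1: 'e' from first, 'g' from second => "eg"
  Position 2: 'e' from first, 'i' from second => "ei"
  Position 3: 'b' from first, 'j' from second => "bj"
Result: bgegeibj

bgegeibj


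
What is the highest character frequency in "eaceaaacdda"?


Input: eaceaaacdda
Character counts:
  'a': 5
  'c': 2
  'd': 2
  'e': 2
Maximum frequency: 5

5


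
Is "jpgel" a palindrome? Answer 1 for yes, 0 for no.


Input: jpgel
Reversed: legpj
  Compare pos 0 ('j') with pos 4 ('l'): MISMATCH
  Compare pos 1 ('p') with pos 3 ('e'): MISMATCH
Result: not a palindrome

0


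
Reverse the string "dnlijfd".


Input: dnlijfd
Reading characters right to left:
  Position 6: 'd'
  Position 5: 'f'
  Position 4: 'j'
  Position 3: 'i'
  Position 2: 'l'
  Position 1: 'n'
  Position 0: 'd'
Reversed: dfjilnd

dfjilnd


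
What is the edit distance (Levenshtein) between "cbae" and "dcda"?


Computing edit distance: "cbae" -> "dcda"
DP table:
           d    c    d    a
      0    1    2    3    4
  c   1    1    1    2    3
  b   2    2    2    2    3
  a   3    3    3    3    2
  e   4    4    4    4    3
Edit distance = dp[4][4] = 3

3


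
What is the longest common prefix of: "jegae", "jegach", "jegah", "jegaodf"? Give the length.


Words: jegae, jegach, jegah, jegaodf
  Position 0: all 'j' => match
  Position 1: all 'e' => match
  Position 2: all 'g' => match
  Position 3: all 'a' => match
  Position 4: ('e', 'c', 'h', 'o') => mismatch, stop
LCP = "jega" (length 4)

4


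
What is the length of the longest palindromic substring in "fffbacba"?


Input: "fffbacba"
Checking substrings for palindromes:
  [0:3] "fff" (len 3) => palindrome
  [0:2] "ff" (len 2) => palindrome
  [1:3] "ff" (len 2) => palindrome
Longest palindromic substring: "fff" with length 3

3


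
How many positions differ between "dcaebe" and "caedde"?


Comparing "dcaebe" and "caedde" position by position:
  Position 0: 'd' vs 'c' => DIFFER
  Position 1: 'c' vs 'a' => DIFFER
  Position 2: 'a' vs 'e' => DIFFER
  Position 3: 'e' vs 'd' => DIFFER
  Position 4: 'b' vs 'd' => DIFFER
  Position 5: 'e' vs 'e' => same
Positions that differ: 5

5


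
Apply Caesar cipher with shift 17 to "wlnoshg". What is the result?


Caesar cipher: shift "wlnoshg" by 17
  'w' (pos 22) + 17 = pos 13 = 'n'
  'l' (pos 11) + 17 = pos 2 = 'c'
  'n' (pos 13) + 17 = pos 4 = 'e'
  'o' (pos 14) + 17 = pos 5 = 'f'
  's' (pos 18) + 17 = pos 9 = 'j'
  'h' (pos 7) + 17 = pos 24 = 'y'
  'g' (pos 6) + 17 = pos 23 = 'x'
Result: ncefjyx

ncefjyx


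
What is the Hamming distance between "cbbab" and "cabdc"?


Comparing "cbbab" and "cabdc" position by position:
  Position 0: 'c' vs 'c' => same
  Position 1: 'b' vs 'a' => differ
  Position 2: 'b' vs 'b' => same
  Position 3: 'a' vs 'd' => differ
  Position 4: 'b' vs 'c' => differ
Total differences (Hamming distance): 3

3


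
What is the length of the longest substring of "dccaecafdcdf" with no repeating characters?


Input: "dccaecafdcdf"
Sliding window (track last position of each char):
  Position 0 ('d'): window [0,0] length 1 -- new best
  Position 1 ('c'): window [0,1] length 2 -- new best
  Position 2 ('c'): repeat (last at 1), move window start to 2
  Position 2 ('c'): window [2,2] length 1
  Position 3 ('a'): window [2,3] length 2
  Position 4 ('e'): window [2,4] length 3 -- new best
  Position 5 ('c'): repeat (last at 2), move window start to 3
  Position 5 ('c'): window [3,5] length 3
  Position 6 ('a'): repeat (last at 3), move window start to 4
  Position 6 ('a'): window [4,6] length 3
  Position 7 ('f'): window [4,7] length 4 -- new best
  Position 8 ('d'): window [4,8] length 5 -- new best
  Position 9 ('c'): repeat (last at 5), move window start to 6
  Position 9 ('c'): window [6,9] length 4
  Position 10 ('d'): repeat (last at 8), move window start to 9
  Position 10 ('d'): window [9,10] length 2
  Position 11 ('f'): window [9,11] length 3
Longest substring with no repeats: "ecafd" with length 5

5


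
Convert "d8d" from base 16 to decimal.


Input: "d8d" in base 16
Positional expansion:
  Digit 'd' (value 13) x 16^2 = 3328
  Digit '8' (value 8) x 16^1 = 128
  Digit 'd' (value 13) x 16^0 = 13
Sum = 3469

3469


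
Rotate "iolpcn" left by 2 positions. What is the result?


Input: "iolpcn", rotate left by 2
First 2 characters: "io"
Remaining characters: "lpcn"
Concatenate remaining + first: "lpcn" + "io" = "lpcnio"

lpcnio


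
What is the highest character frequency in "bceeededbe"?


Input: bceeededbe
Character counts:
  'b': 2
  'c': 1
  'd': 2
  'e': 5
Maximum frequency: 5

5


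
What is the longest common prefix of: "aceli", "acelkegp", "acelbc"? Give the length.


Words: aceli, acelkegp, acelbc
  Position 0: all 'a' => match
  Position 1: all 'c' => match
  Position 2: all 'e' => match
  Position 3: all 'l' => match
  Position 4: ('i', 'k', 'b') => mismatch, stop
LCP = "acel" (length 4)

4


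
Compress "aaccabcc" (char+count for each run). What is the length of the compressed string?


Input: aaccabcc
Runs:
  'a' x 2 => "a2"
  'c' x 2 => "c2"
  'a' x 1 => "a1"
  'b' x 1 => "b1"
  'c' x 2 => "c2"
Compressed: "a2c2a1b1c2"
Compressed length: 10

10


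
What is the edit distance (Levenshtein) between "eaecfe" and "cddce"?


Computing edit distance: "eaecfe" -> "cddce"
DP table:
           c    d    d    c    e
      0    1    2    3    4    5
  e   1    1    2    3    4    4
  a   2    2    2    3    4    5
  e   3    3    3    3    4    4
  c   4    3    4    4    3    4
  f   5    4    4    5    4    4
  e   6    5    5    5    5    4
Edit distance = dp[6][5] = 4

4


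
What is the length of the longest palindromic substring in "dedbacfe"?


Input: "dedbacfe"
Checking substrings for palindromes:
  [0:3] "ded" (len 3) => palindrome
Longest palindromic substring: "ded" with length 3

3


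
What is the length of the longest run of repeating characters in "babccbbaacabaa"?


Input: "babccbbaacabaa"
Scanning for longest run:
  Position 1 ('a'): new char, reset run to 1
  Position 2 ('b'): new char, reset run to 1
  Position 3 ('c'): new char, reset run to 1
  Position 4 ('c'): continues run of 'c', length=2
  Position 5 ('b'): new char, reset run to 1
  Position 6 ('b'): continues run of 'b', length=2
  Position 7 ('a'): new char, reset run to 1
  Position 8 ('a'): continues run of 'a', length=2
  Position 9 ('c'): new char, reset run to 1
  Position 10 ('a'): new char, reset run to 1
  Position 11 ('b'): new char, reset run to 1
  Position 12 ('a'): new char, reset run to 1
  Position 13 ('a'): continues run of 'a', length=2
Longest run: 'c' with length 2

2


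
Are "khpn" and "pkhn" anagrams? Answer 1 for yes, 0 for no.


Strings: "khpn", "pkhn"
Sorted first:  hknp
Sorted second: hknp
Sorted forms match => anagrams

1


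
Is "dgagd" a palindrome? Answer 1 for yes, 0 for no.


Input: dgagd
Reversed: dgagd
  Compare pos 0 ('d') with pos 4 ('d'): match
  Compare pos 1 ('g') with pos 3 ('g'): match
Result: palindrome

1


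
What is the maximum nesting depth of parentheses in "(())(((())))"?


Input: "(())(((())))"
Tracking depth:
  Position 0 '(': depth becomes 1
  Position 1 '(': depth becomes 2
  Position 2 ')': depth becomes 1
  Position 3 ')': depth becomes 0
  Position 4 '(': depth becomes 1
  Position 5 '(': depth becomes 2
  Position 6 '(': depth becomes 3
  Position 7 '(': depth becomes 4
  Position 8 ')': depth becomes 3
  Position 9 ')': depth becomes 2
  Position 10 ')': depth becomes 1
  Position 11 ')': depth becomes 0
Maximum depth reached: 4

4


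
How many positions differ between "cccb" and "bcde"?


Comparing "cccb" and "bcde" position by position:
  Position 0: 'c' vs 'b' => DIFFER
  Position 1: 'c' vs 'c' => same
  Position 2: 'c' vs 'd' => DIFFER
  Position 3: 'b' vs 'e' => DIFFER
Positions that differ: 3

3


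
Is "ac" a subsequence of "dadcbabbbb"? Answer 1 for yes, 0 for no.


Check if "ac" is a subsequence of "dadcbabbbb"
Greedy scan:
  Position 0 ('d'): no match needed
  Position 1 ('a'): matches sub[0] = 'a'
  Position 2 ('d'): no match needed
  Position 3 ('c'): matches sub[1] = 'c'
  Position 4 ('b'): no match needed
  Position 5 ('a'): no match needed
  Position 6 ('b'): no match needed
  Position 7 ('b'): no match needed
  Position 8 ('b'): no match needed
  Position 9 ('b'): no match needed
All 2 characters matched => is a subsequence

1


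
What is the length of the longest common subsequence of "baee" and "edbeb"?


LCS of "baee" and "edbeb"
DP table:
           e    d    b    e    b
      0    0    0    0    0    0
  b   0    0    0    1    1    1
  a   0    0    0    1    1    1
  e   0    1    1    1    2    2
  e   0    1    1    1    2    2
LCS length = dp[4][5] = 2

2


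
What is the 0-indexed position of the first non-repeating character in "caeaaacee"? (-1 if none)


Input: caeaaacee
Character frequencies:
  'a': 4
  'c': 2
  'e': 3
Scanning left to right for freq == 1:
  Position 0 ('c'): freq=2, skip
  Position 1 ('a'): freq=4, skip
  Position 2 ('e'): freq=3, skip
  Position 3 ('a'): freq=4, skip
  Position 4 ('a'): freq=4, skip
  Position 5 ('a'): freq=4, skip
  Position 6 ('c'): freq=2, skip
  Position 7 ('e'): freq=3, skip
  Position 8 ('e'): freq=3, skip
  No unique character found => answer = -1

-1


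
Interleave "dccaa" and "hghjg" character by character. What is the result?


Interleaving "dccaa" and "hghjg":
  Position 0: 'd' from first, 'h' from second => "dh"
  Position 1: 'c' from first, 'g' from second => "cg"
  Position 2: 'c' from first, 'h' from second => "ch"
  Position 3: 'a' from first, 'j' from second => "aj"
  Position 4: 'a' from first, 'g' from second => "ag"
Result: dhcgchajag

dhcgchajag


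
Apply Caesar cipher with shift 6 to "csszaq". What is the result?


Caesar cipher: shift "csszaq" by 6
  'c' (pos 2) + 6 = pos 8 = 'i'
  's' (pos 18) + 6 = pos 24 = 'y'
  's' (pos 18) + 6 = pos 24 = 'y'
  'z' (pos 25) + 6 = pos 5 = 'f'
  'a' (pos 0) + 6 = pos 6 = 'g'
  'q' (pos 16) + 6 = pos 22 = 'w'
Result: iyyfgw

iyyfgw


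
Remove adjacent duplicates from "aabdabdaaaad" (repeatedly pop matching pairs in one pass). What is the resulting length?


Input: aabdabdaaaad
Stack-based adjacent duplicate removal:
  Read 'a': push. Stack: a
  Read 'a': matches stack top 'a' => pop. Stack: (empty)
  Read 'b': push. Stack: b
  Read 'd': push. Stack: bd
  Read 'a': push. Stack: bda
  Read 'b': push. Stack: bdab
  Read 'd': push. Stack: bdabd
  Read 'a': push. Stack: bdabda
  Read 'a': matches stack top 'a' => pop. Stack: bdabd
  Read 'a': push. Stack: bdabda
  Read 'a': matches stack top 'a' => pop. Stack: bdabd
  Read 'd': matches stack top 'd' => pop. Stack: bdab
Final stack: "bdab" (length 4)

4


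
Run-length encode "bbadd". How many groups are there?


Input: bbadd
Scanning for consecutive runs:
  Group 1: 'b' x 2 (positions 0-1)
  Group 2: 'a' x 1 (positions 2-2)
  Group 3: 'd' x 2 (positions 3-4)
Total groups: 3

3


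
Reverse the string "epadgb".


Input: epadgb
Reading characters right to left:
  Position 5: 'b'
  Position 4: 'g'
  Position 3: 'd'
  Position 2: 'a'
  Position 1: 'p'
  Position 0: 'e'
Reversed: bgdape

bgdape


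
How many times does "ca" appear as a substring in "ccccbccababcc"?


Searching for "ca" in "ccccbccababcc"
Scanning each position:
  Position 0: "cc" => no
  Position 1: "cc" => no
  Position 2: "cc" => no
  Position 3: "cb" => no
  Position 4: "bc" => no
  Position 5: "cc" => no
  Position 6: "ca" => MATCH
  Position 7: "ab" => no
  Position 8: "ba" => no
  Position 9: "ab" => no
  Position 10: "bc" => no
  Position 11: "cc" => no
Total occurrences: 1

1


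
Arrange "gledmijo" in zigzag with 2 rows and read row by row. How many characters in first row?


Zigzag "gledmijo" into 2 rows:
Placing characters:
  'g' => row 0
  'l' => row 1
  'e' => row 0
  'd' => row 1
  'm' => row 0
  'i' => row 1
  'j' => row 0
  'o' => row 1
Rows:
  Row 0: "gemj"
  Row 1: "ldio"
First row length: 4

4


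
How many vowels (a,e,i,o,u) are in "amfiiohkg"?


Input: amfiiohkg
Checking each character:
  'a' at position 0: vowel (running total: 1)
  'm' at position 1: consonant
  'f' at position 2: consonant
  'i' at position 3: vowel (running total: 2)
  'i' at position 4: vowel (running total: 3)
  'o' at position 5: vowel (running total: 4)
  'h' at position 6: consonant
  'k' at position 7: consonant
  'g' at position 8: consonant
Total vowels: 4

4


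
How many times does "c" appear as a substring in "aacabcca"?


Searching for "c" in "aacabcca"
Scanning each position:
  Position 0: "a" => no
  Position 1: "a" => no
  Position 2: "c" => MATCH
  Position 3: "a" => no
  Position 4: "b" => no
  Position 5: "c" => MATCH
  Position 6: "c" => MATCH
  Position 7: "a" => no
Total occurrences: 3

3


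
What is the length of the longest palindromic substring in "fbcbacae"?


Input: "fbcbacae"
Checking substrings for palindromes:
  [1:4] "bcb" (len 3) => palindrome
  [4:7] "aca" (len 3) => palindrome
Longest palindromic substring: "bcb" with length 3

3


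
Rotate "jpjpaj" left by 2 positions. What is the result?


Input: "jpjpaj", rotate left by 2
First 2 characters: "jp"
Remaining characters: "jpaj"
Concatenate remaining + first: "jpaj" + "jp" = "jpajjp"

jpajjp


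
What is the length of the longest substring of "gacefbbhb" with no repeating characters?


Input: "gacefbbhb"
Sliding window (track last position of each char):
  Position 0 ('g'): window [0,0] length 1 -- new best
  Position 1 ('a'): window [0,1] length 2 -- new best
  Position 2 ('c'): window [0,2] length 3 -- new best
  Position 3 ('e'): window [0,3] length 4 -- new best
  Position 4 ('f'): window [0,4] length 5 -- new best
  Position 5 ('b'): window [0,5] length 6 -- new best
  Position 6 ('b'): repeat (last at 5), move window start to 6
  Position 6 ('b'): window [6,6] length 1
  Position 7 ('h'): window [6,7] length 2
  Position 8 ('b'): repeat (last at 6), move window start to 7
  Position 8 ('b'): window [7,8] length 2
Longest substring with no repeats: "gacefb" with length 6

6


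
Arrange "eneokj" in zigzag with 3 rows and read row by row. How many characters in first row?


Zigzag "eneokj" into 3 rows:
Placing characters:
  'e' => row 0
  'n' => row 1
  'e' => row 2
  'o' => row 1
  'k' => row 0
  'j' => row 1
Rows:
  Row 0: "ek"
  Row 1: "noj"
  Row 2: "e"
First row length: 2

2


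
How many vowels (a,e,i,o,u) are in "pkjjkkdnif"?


Input: pkjjkkdnif
Checking each character:
  'p' at position 0: consonant
  'k' at position 1: consonant
  'j' at position 2: consonant
  'j' at position 3: consonant
  'k' at position 4: consonant
  'k' at position 5: consonant
  'd' at position 6: consonant
  'n' at position 7: consonant
  'i' at position 8: vowel (running total: 1)
  'f' at position 9: consonant
Total vowels: 1

1


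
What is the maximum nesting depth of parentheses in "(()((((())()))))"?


Input: "(()((((())()))))"
Tracking depth:
  Position 0 '(': depth becomes 1
  Position 1 '(': depth becomes 2
  Position 2 ')': depth becomes 1
  Position 3 '(': depth becomes 2
  Position 4 '(': depth becomes 3
  Position 5 '(': depth becomes 4
  Position 6 '(': depth becomes 5
  Position 7 '(': depth becomes 6
  Position 8 ')': depth becomes 5
  Position 9 ')': depth becomes 4
  Position 10 '(': depth becomes 5
  Position 11 ')': depth becomes 4
  Position 12 ')': depth becomes 3
  Position 13 ')': depth becomes 2
  Position 14 ')': depth becomes 1
  Position 15 ')': depth becomes 0
Maximum depth reached: 6

6


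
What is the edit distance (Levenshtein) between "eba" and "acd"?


Computing edit distance: "eba" -> "acd"
DP table:
           a    c    d
      0    1    2    3
  e   1    1    2    3
  b   2    2    2    3
  a   3    2    3    3
Edit distance = dp[3][3] = 3

3


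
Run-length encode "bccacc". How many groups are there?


Input: bccacc
Scanning for consecutive runs:
  Group 1: 'b' x 1 (positions 0-0)
  Group 2: 'c' x 2 (positions 1-2)
  Group 3: 'a' x 1 (positions 3-3)
  Group 4: 'c' x 2 (positions 4-5)
Total groups: 4

4


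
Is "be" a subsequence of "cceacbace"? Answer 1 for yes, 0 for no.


Check if "be" is a subsequence of "cceacbace"
Greedy scan:
  Position 0 ('c'): no match needed
  Position 1 ('c'): no match needed
  Position 2 ('e'): no match needed
  Position 3 ('a'): no match needed
  Position 4 ('c'): no match needed
  Position 5 ('b'): matches sub[0] = 'b'
  Position 6 ('a'): no match needed
  Position 7 ('c'): no match needed
  Position 8 ('e'): matches sub[1] = 'e'
All 2 characters matched => is a subsequence

1


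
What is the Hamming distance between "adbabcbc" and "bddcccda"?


Comparing "adbabcbc" and "bddcccda" position by position:
  Position 0: 'a' vs 'b' => differ
  Position 1: 'd' vs 'd' => same
  Position 2: 'b' vs 'd' => differ
  Position 3: 'a' vs 'c' => differ
  Position 4: 'b' vs 'c' => differ
  Position 5: 'c' vs 'c' => same
  Position 6: 'b' vs 'd' => differ
  Position 7: 'c' vs 'a' => differ
Total differences (Hamming distance): 6

6


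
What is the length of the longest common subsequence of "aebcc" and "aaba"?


LCS of "aebcc" and "aaba"
DP table:
           a    a    b    a
      0    0    0    0    0
  a   0    1    1    1    1
  e   0    1    1    1    1
  b   0    1    1    2    2
  c   0    1    1    2    2
  c   0    1    1    2    2
LCS length = dp[5][4] = 2

2


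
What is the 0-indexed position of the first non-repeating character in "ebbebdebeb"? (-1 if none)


Input: ebbebdebeb
Character frequencies:
  'b': 5
  'd': 1
  'e': 4
Scanning left to right for freq == 1:
  Position 0 ('e'): freq=4, skip
  Position 1 ('b'): freq=5, skip
  Position 2 ('b'): freq=5, skip
  Position 3 ('e'): freq=4, skip
  Position 4 ('b'): freq=5, skip
  Position 5 ('d'): unique! => answer = 5

5


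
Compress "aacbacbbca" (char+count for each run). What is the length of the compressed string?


Input: aacbacbbca
Runs:
  'a' x 2 => "a2"
  'c' x 1 => "c1"
  'b' x 1 => "b1"
  'a' x 1 => "a1"
  'c' x 1 => "c1"
  'b' x 2 => "b2"
  'c' x 1 => "c1"
  'a' x 1 => "a1"
Compressed: "a2c1b1a1c1b2c1a1"
Compressed length: 16

16


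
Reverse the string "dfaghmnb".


Input: dfaghmnb
Reading characters right to left:
  Position 7: 'b'
  Position 6: 'n'
  Position 5: 'm'
  Position 4: 'h'
  Position 3: 'g'
  Position 2: 'a'
  Position 1: 'f'
  Position 0: 'd'
Reversed: bnmhgafd

bnmhgafd


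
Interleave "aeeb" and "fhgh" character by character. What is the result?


Interleaving "aeeb" and "fhgh":
  Position 0: 'a' from first, 'f' from second => "af"
  Position 1: 'e' from first, 'h' from second => "eh"
  Position 2: 'e' from first, 'g' from second => "eg"
  Position 3: 'b' from first, 'h' from second => "bh"
Result: afehegbh

afehegbh


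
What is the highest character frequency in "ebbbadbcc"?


Input: ebbbadbcc
Character counts:
  'a': 1
  'b': 4
  'c': 2
  'd': 1
  'e': 1
Maximum frequency: 4

4


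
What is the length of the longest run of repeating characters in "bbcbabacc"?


Input: "bbcbabacc"
Scanning for longest run:
  Position 1 ('b'): continues run of 'b', length=2
  Position 2 ('c'): new char, reset run to 1
  Position 3 ('b'): new char, reset run to 1
  Position 4 ('a'): new char, reset run to 1
  Position 5 ('b'): new char, reset run to 1
  Position 6 ('a'): new char, reset run to 1
  Position 7 ('c'): new char, reset run to 1
  Position 8 ('c'): continues run of 'c', length=2
Longest run: 'b' with length 2

2


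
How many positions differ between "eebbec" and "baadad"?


Comparing "eebbec" and "baadad" position by position:
  Position 0: 'e' vs 'b' => DIFFER
  Position 1: 'e' vs 'a' => DIFFER
  Position 2: 'b' vs 'a' => DIFFER
  Position 3: 'b' vs 'd' => DIFFER
  Position 4: 'e' vs 'a' => DIFFER
  Position 5: 'c' vs 'd' => DIFFER
Positions that differ: 6

6


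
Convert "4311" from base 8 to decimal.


Input: "4311" in base 8
Positional expansion:
  Digit '4' (value 4) x 8^3 = 2048
  Digit '3' (value 3) x 8^2 = 192
  Digit '1' (value 1) x 8^1 = 8
  Digit '1' (value 1) x 8^0 = 1
Sum = 2249

2249


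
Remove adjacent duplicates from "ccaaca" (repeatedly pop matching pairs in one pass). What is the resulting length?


Input: ccaaca
Stack-based adjacent duplicate removal:
  Read 'c': push. Stack: c
  Read 'c': matches stack top 'c' => pop. Stack: (empty)
  Read 'a': push. Stack: a
  Read 'a': matches stack top 'a' => pop. Stack: (empty)
  Read 'c': push. Stack: c
  Read 'a': push. Stack: ca
Final stack: "ca" (length 2)

2


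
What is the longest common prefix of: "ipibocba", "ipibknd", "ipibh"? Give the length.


Words: ipibocba, ipibknd, ipibh
  Position 0: all 'i' => match
  Position 1: all 'p' => match
  Position 2: all 'i' => match
  Position 3: all 'b' => match
  Position 4: ('o', 'k', 'h') => mismatch, stop
LCP = "ipib" (length 4)

4


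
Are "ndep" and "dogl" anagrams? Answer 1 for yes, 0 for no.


Strings: "ndep", "dogl"
Sorted first:  denp
Sorted second: dglo
Differ at position 1: 'e' vs 'g' => not anagrams

0


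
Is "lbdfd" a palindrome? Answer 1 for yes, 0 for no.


Input: lbdfd
Reversed: dfdbl
  Compare pos 0 ('l') with pos 4 ('d'): MISMATCH
  Compare pos 1 ('b') with pos 3 ('f'): MISMATCH
Result: not a palindrome

0


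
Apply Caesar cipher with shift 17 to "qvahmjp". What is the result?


Caesar cipher: shift "qvahmjp" by 17
  'q' (pos 16) + 17 = pos 7 = 'h'
  'v' (pos 21) + 17 = pos 12 = 'm'
  'a' (pos 0) + 17 = pos 17 = 'r'
  'h' (pos 7) + 17 = pos 24 = 'y'
  'm' (pos 12) + 17 = pos 3 = 'd'
  'j' (pos 9) + 17 = pos 0 = 'a'
  'p' (pos 15) + 17 = pos 6 = 'g'
Result: hmrydag

hmrydag
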